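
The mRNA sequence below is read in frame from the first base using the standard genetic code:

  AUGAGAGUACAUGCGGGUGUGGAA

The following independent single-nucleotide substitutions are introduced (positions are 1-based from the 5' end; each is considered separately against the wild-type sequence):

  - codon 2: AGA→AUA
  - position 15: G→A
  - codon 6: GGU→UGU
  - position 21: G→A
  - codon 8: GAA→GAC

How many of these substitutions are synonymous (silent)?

Codon 2: AGA (Arg) → AUA (Ile) — missense.
Codon 5: GCG (Ala) → GCA (Ala) — synonymous.
Codon 6: GGU (Gly) → UGU (Cys) — missense.
Codon 7: GUG (Val) → GUA (Val) — synonymous.
Codon 8: GAA (Glu) → GAC (Asp) — missense.
Synonymous: 2 of 5.

2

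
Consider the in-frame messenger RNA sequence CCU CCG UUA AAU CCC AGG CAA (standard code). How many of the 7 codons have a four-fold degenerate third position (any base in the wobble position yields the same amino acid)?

Codon 1 CCU (Pro): third position 4-fold.
Codon 2 CCG (Pro): third position 4-fold.
Codon 3 UUA (Leu): third position 2-fold.
Codon 4 AAU (Asn): third position 2-fold.
Codon 5 CCC (Pro): third position 4-fold.
Codon 6 AGG (Arg): third position 2-fold.
Codon 7 CAA (Gln): third position 2-fold.
Four-fold degenerate third positions: 3.

3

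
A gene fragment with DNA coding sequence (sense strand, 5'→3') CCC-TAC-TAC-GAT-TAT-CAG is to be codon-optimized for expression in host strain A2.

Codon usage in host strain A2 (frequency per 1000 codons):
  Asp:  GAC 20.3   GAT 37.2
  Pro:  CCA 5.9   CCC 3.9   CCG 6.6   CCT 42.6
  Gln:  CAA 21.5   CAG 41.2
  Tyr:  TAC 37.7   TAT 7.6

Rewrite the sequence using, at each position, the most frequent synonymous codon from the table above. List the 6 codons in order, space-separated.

CCT TAC TAC GAT TAC CAG

Codon 1 (Pro): best is CCT at 42.6.
Codon 2 (Tyr): best is TAC at 37.7.
Codon 3 (Tyr): best is TAC at 37.7.
Codon 4 (Asp): best is GAT at 37.2.
Codon 5 (Tyr): best is TAC at 37.7.
Codon 6 (Gln): best is CAG at 41.2.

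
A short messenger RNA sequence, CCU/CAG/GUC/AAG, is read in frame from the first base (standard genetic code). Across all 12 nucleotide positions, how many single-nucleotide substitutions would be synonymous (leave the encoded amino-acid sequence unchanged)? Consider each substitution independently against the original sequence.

8

Codon 1 (CCU, Pro): 3 synonymous substitutions.
Codon 2 (CAG, Gln): 1 synonymous substitution.
Codon 3 (GUC, Val): 3 synonymous substitutions.
Codon 4 (AAG, Lys): 1 synonymous substitution.
Total: 3 + 1 + 3 + 1 = 8.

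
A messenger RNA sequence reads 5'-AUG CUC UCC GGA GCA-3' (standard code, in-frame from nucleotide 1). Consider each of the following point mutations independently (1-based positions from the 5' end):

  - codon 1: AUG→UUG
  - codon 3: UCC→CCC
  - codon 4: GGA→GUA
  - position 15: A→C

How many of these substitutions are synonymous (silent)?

Codon 1: AUG (Met) → UUG (Leu) — missense.
Codon 3: UCC (Ser) → CCC (Pro) — missense.
Codon 4: GGA (Gly) → GUA (Val) — missense.
Codon 5: GCA (Ala) → GCC (Ala) — synonymous.
Synonymous: 1 of 4.

1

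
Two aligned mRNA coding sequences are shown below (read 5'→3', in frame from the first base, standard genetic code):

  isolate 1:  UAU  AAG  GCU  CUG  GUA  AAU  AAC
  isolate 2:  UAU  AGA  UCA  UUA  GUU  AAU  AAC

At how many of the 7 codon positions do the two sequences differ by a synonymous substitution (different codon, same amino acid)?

2

Codon 1: UAU Tyr / UAU Tyr — identical.
Codon 2: AAG Lys / AGA Arg — nonsynonymous.
Codon 3: GCU Ala / UCA Ser — nonsynonymous.
Codon 4: CUG Leu / UUA Leu — synonymous.
Codon 5: GUA Val / GUU Val — synonymous.
Codon 6: AAU Asn / AAU Asn — identical.
Codon 7: AAC Asn / AAC Asn — identical.
Synonymous differences: 2.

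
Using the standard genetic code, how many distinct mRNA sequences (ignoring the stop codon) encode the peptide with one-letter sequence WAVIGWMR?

1152

Trp: 1 codon.
Ala: 4 codons.
Val: 4 codons.
Ile: 3 codons.
Gly: 4 codons.
Trp: 1 codon.
Met: 1 codon.
Arg: 6 codons.
1 × 4 × 4 × 3 × 4 × 1 × 1 × 6 = 1152.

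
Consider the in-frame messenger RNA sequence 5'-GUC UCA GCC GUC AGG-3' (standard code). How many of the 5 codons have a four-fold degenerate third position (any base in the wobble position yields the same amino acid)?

Codon 1 GUC (Val): third position 4-fold.
Codon 2 UCA (Ser): third position 4-fold.
Codon 3 GCC (Ala): third position 4-fold.
Codon 4 GUC (Val): third position 4-fold.
Codon 5 AGG (Arg): third position 2-fold.
Four-fold degenerate third positions: 4.

4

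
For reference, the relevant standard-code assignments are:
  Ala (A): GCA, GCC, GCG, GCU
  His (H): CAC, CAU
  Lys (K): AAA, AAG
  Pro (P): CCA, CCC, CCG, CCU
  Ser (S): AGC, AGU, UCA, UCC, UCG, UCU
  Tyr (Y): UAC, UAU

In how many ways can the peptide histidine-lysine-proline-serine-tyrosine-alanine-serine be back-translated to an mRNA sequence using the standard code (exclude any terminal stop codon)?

His: 2 codons.
Lys: 2 codons.
Pro: 4 codons.
Ser: 6 codons.
Tyr: 2 codons.
Ala: 4 codons.
Ser: 6 codons.
2 × 2 × 4 × 6 × 2 × 4 × 6 = 4608.

4608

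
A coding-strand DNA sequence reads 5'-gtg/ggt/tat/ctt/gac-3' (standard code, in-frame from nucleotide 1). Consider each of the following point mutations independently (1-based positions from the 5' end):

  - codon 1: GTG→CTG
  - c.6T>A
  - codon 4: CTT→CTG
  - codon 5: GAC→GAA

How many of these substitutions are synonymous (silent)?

2

Codon 1: GTG (Val) → CTG (Leu) — missense.
Codon 2: GGT (Gly) → GGA (Gly) — synonymous.
Codon 4: CTT (Leu) → CTG (Leu) — synonymous.
Codon 5: GAC (Asp) → GAA (Glu) — missense.
Synonymous: 2 of 4.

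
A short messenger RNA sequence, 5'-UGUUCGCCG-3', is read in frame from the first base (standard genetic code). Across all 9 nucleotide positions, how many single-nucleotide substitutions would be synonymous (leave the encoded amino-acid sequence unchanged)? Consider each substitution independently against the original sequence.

Codon 1 (UGU, Cys): 1 synonymous substitution.
Codon 2 (UCG, Ser): 3 synonymous substitutions.
Codon 3 (CCG, Pro): 3 synonymous substitutions.
Total: 1 + 3 + 3 = 7.

7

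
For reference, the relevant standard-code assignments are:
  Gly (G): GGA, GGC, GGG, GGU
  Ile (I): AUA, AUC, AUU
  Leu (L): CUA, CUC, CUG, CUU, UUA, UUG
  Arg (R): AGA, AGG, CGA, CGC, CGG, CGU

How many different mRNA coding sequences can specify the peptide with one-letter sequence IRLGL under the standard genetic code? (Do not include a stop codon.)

Ile: 3 codons.
Arg: 6 codons.
Leu: 6 codons.
Gly: 4 codons.
Leu: 6 codons.
3 × 6 × 6 × 4 × 6 = 2592.

2592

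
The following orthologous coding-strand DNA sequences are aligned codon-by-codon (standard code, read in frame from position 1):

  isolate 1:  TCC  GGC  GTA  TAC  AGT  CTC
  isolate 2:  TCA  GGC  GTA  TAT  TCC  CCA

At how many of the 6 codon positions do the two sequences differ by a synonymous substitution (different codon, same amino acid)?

Codon 1: TCC Ser / TCA Ser — synonymous.
Codon 2: GGC Gly / GGC Gly — identical.
Codon 3: GTA Val / GTA Val — identical.
Codon 4: TAC Tyr / TAT Tyr — synonymous.
Codon 5: AGT Ser / TCC Ser — synonymous.
Codon 6: CTC Leu / CCA Pro — nonsynonymous.
Synonymous differences: 3.

3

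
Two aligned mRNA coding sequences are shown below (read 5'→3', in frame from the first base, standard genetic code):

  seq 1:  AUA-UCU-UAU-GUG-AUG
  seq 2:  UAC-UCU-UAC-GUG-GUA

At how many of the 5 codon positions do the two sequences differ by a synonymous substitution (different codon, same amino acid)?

Codon 1: AUA Ile / UAC Tyr — nonsynonymous.
Codon 2: UCU Ser / UCU Ser — identical.
Codon 3: UAU Tyr / UAC Tyr — synonymous.
Codon 4: GUG Val / GUG Val — identical.
Codon 5: AUG Met / GUA Val — nonsynonymous.
Synonymous differences: 1.

1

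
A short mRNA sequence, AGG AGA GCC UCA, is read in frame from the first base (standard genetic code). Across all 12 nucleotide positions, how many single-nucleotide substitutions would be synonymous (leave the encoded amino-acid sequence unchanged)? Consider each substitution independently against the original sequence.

10

Codon 1 (AGG, Arg): 2 synonymous substitutions.
Codon 2 (AGA, Arg): 2 synonymous substitutions.
Codon 3 (GCC, Ala): 3 synonymous substitutions.
Codon 4 (UCA, Ser): 3 synonymous substitutions.
Total: 2 + 2 + 3 + 3 = 10.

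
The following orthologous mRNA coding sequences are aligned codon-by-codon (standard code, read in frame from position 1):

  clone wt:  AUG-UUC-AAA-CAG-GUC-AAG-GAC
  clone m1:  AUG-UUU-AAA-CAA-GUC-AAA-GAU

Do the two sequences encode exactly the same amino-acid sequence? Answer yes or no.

yes

Codon 1: AUG Met / AUG Met — identical.
Codon 2: UUC Phe / UUU Phe — synonymous.
Codon 3: AAA Lys / AAA Lys — identical.
Codon 4: CAG Gln / CAA Gln — synonymous.
Codon 5: GUC Val / GUC Val — identical.
Codon 6: AAG Lys / AAA Lys — synonymous.
Codon 7: GAC Asp / GAU Asp — synonymous.
Nonsynonymous differences: 0 → same protein.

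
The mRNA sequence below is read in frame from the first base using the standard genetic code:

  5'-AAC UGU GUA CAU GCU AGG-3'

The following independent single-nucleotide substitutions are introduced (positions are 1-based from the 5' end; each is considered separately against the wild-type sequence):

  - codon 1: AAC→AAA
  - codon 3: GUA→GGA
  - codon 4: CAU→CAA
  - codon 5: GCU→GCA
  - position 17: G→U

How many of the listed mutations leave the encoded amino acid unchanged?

Codon 1: AAC (Asn) → AAA (Lys) — missense.
Codon 3: GUA (Val) → GGA (Gly) — missense.
Codon 4: CAU (His) → CAA (Gln) — missense.
Codon 5: GCU (Ala) → GCA (Ala) — synonymous.
Codon 6: AGG (Arg) → AUG (Met) — missense.
Synonymous: 1 of 5.

1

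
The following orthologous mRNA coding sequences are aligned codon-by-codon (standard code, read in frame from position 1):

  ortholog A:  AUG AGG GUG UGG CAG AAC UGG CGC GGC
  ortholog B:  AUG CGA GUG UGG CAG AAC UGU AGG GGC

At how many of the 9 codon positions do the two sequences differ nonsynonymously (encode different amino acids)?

1

Codon 1: AUG Met / AUG Met — identical.
Codon 2: AGG Arg / CGA Arg — synonymous.
Codon 3: GUG Val / GUG Val — identical.
Codon 4: UGG Trp / UGG Trp — identical.
Codon 5: CAG Gln / CAG Gln — identical.
Codon 6: AAC Asn / AAC Asn — identical.
Codon 7: UGG Trp / UGU Cys — nonsynonymous.
Codon 8: CGC Arg / AGG Arg — synonymous.
Codon 9: GGC Gly / GGC Gly — identical.
Nonsynonymous differences: 1.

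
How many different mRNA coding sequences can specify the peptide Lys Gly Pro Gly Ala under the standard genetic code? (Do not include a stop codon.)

512

Lys: 2 codons.
Gly: 4 codons.
Pro: 4 codons.
Gly: 4 codons.
Ala: 4 codons.
2 × 4 × 4 × 4 × 4 = 512.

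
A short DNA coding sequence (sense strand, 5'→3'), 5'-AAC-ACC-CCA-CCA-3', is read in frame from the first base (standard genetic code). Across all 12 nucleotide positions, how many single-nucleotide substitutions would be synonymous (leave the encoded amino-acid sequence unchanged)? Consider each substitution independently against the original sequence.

10

Codon 1 (AAC, Asn): 1 synonymous substitution.
Codon 2 (ACC, Thr): 3 synonymous substitutions.
Codon 3 (CCA, Pro): 3 synonymous substitutions.
Codon 4 (CCA, Pro): 3 synonymous substitutions.
Total: 1 + 3 + 3 + 3 = 10.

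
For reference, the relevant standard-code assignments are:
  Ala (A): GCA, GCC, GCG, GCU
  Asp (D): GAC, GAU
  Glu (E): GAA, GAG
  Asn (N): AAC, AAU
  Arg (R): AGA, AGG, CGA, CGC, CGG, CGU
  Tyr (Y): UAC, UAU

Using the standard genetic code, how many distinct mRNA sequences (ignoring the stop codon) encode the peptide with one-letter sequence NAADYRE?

Asn: 2 codons.
Ala: 4 codons.
Ala: 4 codons.
Asp: 2 codons.
Tyr: 2 codons.
Arg: 6 codons.
Glu: 2 codons.
2 × 4 × 4 × 2 × 2 × 6 × 2 = 1536.

1536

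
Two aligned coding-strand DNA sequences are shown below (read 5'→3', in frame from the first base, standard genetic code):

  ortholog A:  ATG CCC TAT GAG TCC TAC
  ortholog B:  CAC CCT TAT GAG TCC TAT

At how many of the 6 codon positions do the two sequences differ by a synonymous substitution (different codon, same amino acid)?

2

Codon 1: ATG Met / CAC His — nonsynonymous.
Codon 2: CCC Pro / CCT Pro — synonymous.
Codon 3: TAT Tyr / TAT Tyr — identical.
Codon 4: GAG Glu / GAG Glu — identical.
Codon 5: TCC Ser / TCC Ser — identical.
Codon 6: TAC Tyr / TAT Tyr — synonymous.
Synonymous differences: 2.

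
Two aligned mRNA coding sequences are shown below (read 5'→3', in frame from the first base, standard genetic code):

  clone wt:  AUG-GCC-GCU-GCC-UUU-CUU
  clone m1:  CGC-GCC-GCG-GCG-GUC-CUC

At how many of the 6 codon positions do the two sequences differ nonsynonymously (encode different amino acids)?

Codon 1: AUG Met / CGC Arg — nonsynonymous.
Codon 2: GCC Ala / GCC Ala — identical.
Codon 3: GCU Ala / GCG Ala — synonymous.
Codon 4: GCC Ala / GCG Ala — synonymous.
Codon 5: UUU Phe / GUC Val — nonsynonymous.
Codon 6: CUU Leu / CUC Leu — synonymous.
Nonsynonymous differences: 2.

2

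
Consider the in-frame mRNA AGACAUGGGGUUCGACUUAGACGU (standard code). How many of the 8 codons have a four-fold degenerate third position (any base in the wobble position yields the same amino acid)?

5

Codon 1 AGA (Arg): third position 2-fold.
Codon 2 CAU (His): third position 2-fold.
Codon 3 GGG (Gly): third position 4-fold.
Codon 4 GUU (Val): third position 4-fold.
Codon 5 CGA (Arg): third position 4-fold.
Codon 6 CUU (Leu): third position 4-fold.
Codon 7 AGA (Arg): third position 2-fold.
Codon 8 CGU (Arg): third position 4-fold.
Four-fold degenerate third positions: 5.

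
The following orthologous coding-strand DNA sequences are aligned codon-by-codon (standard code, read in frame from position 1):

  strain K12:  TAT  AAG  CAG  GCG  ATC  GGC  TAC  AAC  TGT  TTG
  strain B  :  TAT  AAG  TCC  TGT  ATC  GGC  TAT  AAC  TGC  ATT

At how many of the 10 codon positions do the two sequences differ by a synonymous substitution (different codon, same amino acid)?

Codon 1: TAT Tyr / TAT Tyr — identical.
Codon 2: AAG Lys / AAG Lys — identical.
Codon 3: CAG Gln / TCC Ser — nonsynonymous.
Codon 4: GCG Ala / TGT Cys — nonsynonymous.
Codon 5: ATC Ile / ATC Ile — identical.
Codon 6: GGC Gly / GGC Gly — identical.
Codon 7: TAC Tyr / TAT Tyr — synonymous.
Codon 8: AAC Asn / AAC Asn — identical.
Codon 9: TGT Cys / TGC Cys — synonymous.
Codon 10: TTG Leu / ATT Ile — nonsynonymous.
Synonymous differences: 2.

2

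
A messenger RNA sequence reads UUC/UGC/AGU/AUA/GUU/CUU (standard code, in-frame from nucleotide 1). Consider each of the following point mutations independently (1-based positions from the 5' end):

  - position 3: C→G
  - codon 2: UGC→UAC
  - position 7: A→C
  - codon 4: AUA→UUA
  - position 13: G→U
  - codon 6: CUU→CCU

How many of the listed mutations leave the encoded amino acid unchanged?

Codon 1: UUC (Phe) → UUG (Leu) — missense.
Codon 2: UGC (Cys) → UAC (Tyr) — missense.
Codon 3: AGU (Ser) → CGU (Arg) — missense.
Codon 4: AUA (Ile) → UUA (Leu) — missense.
Codon 5: GUU (Val) → UUU (Phe) — missense.
Codon 6: CUU (Leu) → CCU (Pro) — missense.
Synonymous: 0 of 6.

0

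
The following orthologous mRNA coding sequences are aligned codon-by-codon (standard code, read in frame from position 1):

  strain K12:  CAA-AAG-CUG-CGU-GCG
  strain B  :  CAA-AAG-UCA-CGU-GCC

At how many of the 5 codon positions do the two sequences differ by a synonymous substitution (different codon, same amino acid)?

Codon 1: CAA Gln / CAA Gln — identical.
Codon 2: AAG Lys / AAG Lys — identical.
Codon 3: CUG Leu / UCA Ser — nonsynonymous.
Codon 4: CGU Arg / CGU Arg — identical.
Codon 5: GCG Ala / GCC Ala — synonymous.
Synonymous differences: 1.

1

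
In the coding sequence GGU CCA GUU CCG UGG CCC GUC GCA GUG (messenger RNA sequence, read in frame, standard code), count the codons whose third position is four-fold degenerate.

8

Codon 1 GGU (Gly): third position 4-fold.
Codon 2 CCA (Pro): third position 4-fold.
Codon 3 GUU (Val): third position 4-fold.
Codon 4 CCG (Pro): third position 4-fold.
Codon 5 UGG (Trp): third position 1-fold.
Codon 6 CCC (Pro): third position 4-fold.
Codon 7 GUC (Val): third position 4-fold.
Codon 8 GCA (Ala): third position 4-fold.
Codon 9 GUG (Val): third position 4-fold.
Four-fold degenerate third positions: 8.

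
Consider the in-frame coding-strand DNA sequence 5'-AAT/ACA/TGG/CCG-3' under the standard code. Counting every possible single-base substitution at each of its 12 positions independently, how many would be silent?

Codon 1 (AAT, Asn): 1 synonymous substitution.
Codon 2 (ACA, Thr): 3 synonymous substitutions.
Codon 3 (TGG, Trp): 0 synonymous substitutions.
Codon 4 (CCG, Pro): 3 synonymous substitutions.
Total: 1 + 3 + 0 + 3 = 7.

7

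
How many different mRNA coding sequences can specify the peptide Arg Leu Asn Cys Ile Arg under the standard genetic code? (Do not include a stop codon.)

2592

Arg: 6 codons.
Leu: 6 codons.
Asn: 2 codons.
Cys: 2 codons.
Ile: 3 codons.
Arg: 6 codons.
6 × 6 × 2 × 2 × 3 × 6 = 2592.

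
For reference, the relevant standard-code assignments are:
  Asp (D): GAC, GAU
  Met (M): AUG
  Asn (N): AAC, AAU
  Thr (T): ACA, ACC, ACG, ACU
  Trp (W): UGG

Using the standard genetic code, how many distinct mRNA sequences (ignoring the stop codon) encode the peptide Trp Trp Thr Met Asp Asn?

Trp: 1 codon.
Trp: 1 codon.
Thr: 4 codons.
Met: 1 codon.
Asp: 2 codons.
Asn: 2 codons.
1 × 1 × 4 × 1 × 2 × 2 = 16.

16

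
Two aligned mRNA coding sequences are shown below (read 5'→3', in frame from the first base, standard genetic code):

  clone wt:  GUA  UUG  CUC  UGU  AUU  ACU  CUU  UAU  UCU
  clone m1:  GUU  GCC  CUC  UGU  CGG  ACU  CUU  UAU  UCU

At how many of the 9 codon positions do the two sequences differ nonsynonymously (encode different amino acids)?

2

Codon 1: GUA Val / GUU Val — synonymous.
Codon 2: UUG Leu / GCC Ala — nonsynonymous.
Codon 3: CUC Leu / CUC Leu — identical.
Codon 4: UGU Cys / UGU Cys — identical.
Codon 5: AUU Ile / CGG Arg — nonsynonymous.
Codon 6: ACU Thr / ACU Thr — identical.
Codon 7: CUU Leu / CUU Leu — identical.
Codon 8: UAU Tyr / UAU Tyr — identical.
Codon 9: UCU Ser / UCU Ser — identical.
Nonsynonymous differences: 2.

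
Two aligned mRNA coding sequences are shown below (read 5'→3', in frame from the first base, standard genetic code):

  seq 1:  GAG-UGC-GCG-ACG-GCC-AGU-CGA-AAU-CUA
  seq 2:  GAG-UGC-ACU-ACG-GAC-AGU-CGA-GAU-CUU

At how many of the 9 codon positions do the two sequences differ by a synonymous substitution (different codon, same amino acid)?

Codon 1: GAG Glu / GAG Glu — identical.
Codon 2: UGC Cys / UGC Cys — identical.
Codon 3: GCG Ala / ACU Thr — nonsynonymous.
Codon 4: ACG Thr / ACG Thr — identical.
Codon 5: GCC Ala / GAC Asp — nonsynonymous.
Codon 6: AGU Ser / AGU Ser — identical.
Codon 7: CGA Arg / CGA Arg — identical.
Codon 8: AAU Asn / GAU Asp — nonsynonymous.
Codon 9: CUA Leu / CUU Leu — synonymous.
Synonymous differences: 1.

1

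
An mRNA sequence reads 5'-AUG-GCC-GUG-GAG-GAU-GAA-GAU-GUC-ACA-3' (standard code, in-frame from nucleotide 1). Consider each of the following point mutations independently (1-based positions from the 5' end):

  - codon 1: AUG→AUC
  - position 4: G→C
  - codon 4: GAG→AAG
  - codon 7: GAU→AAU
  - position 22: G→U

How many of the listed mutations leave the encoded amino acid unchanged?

0

Codon 1: AUG (Met) → AUC (Ile) — missense.
Codon 2: GCC (Ala) → CCC (Pro) — missense.
Codon 4: GAG (Glu) → AAG (Lys) — missense.
Codon 7: GAU (Asp) → AAU (Asn) — missense.
Codon 8: GUC (Val) → UUC (Phe) — missense.
Synonymous: 0 of 5.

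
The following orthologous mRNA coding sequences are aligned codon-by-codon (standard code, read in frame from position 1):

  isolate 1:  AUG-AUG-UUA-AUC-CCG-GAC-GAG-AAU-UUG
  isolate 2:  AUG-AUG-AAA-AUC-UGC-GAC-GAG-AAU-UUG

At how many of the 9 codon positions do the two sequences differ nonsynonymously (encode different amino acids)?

2

Codon 1: AUG Met / AUG Met — identical.
Codon 2: AUG Met / AUG Met — identical.
Codon 3: UUA Leu / AAA Lys — nonsynonymous.
Codon 4: AUC Ile / AUC Ile — identical.
Codon 5: CCG Pro / UGC Cys — nonsynonymous.
Codon 6: GAC Asp / GAC Asp — identical.
Codon 7: GAG Glu / GAG Glu — identical.
Codon 8: AAU Asn / AAU Asn — identical.
Codon 9: UUG Leu / UUG Leu — identical.
Nonsynonymous differences: 2.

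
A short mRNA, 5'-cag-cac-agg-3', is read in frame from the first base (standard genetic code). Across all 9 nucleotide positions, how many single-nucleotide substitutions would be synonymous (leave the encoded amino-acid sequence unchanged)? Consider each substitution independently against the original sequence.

Codon 1 (CAG, Gln): 1 synonymous substitution.
Codon 2 (CAC, His): 1 synonymous substitution.
Codon 3 (AGG, Arg): 2 synonymous substitutions.
Total: 1 + 1 + 2 = 4.

4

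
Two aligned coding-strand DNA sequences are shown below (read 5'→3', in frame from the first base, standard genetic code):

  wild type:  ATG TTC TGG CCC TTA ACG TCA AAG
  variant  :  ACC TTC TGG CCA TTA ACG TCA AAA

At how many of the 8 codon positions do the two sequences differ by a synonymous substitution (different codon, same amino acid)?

Codon 1: ATG Met / ACC Thr — nonsynonymous.
Codon 2: TTC Phe / TTC Phe — identical.
Codon 3: TGG Trp / TGG Trp — identical.
Codon 4: CCC Pro / CCA Pro — synonymous.
Codon 5: TTA Leu / TTA Leu — identical.
Codon 6: ACG Thr / ACG Thr — identical.
Codon 7: TCA Ser / TCA Ser — identical.
Codon 8: AAG Lys / AAA Lys — synonymous.
Synonymous differences: 2.

2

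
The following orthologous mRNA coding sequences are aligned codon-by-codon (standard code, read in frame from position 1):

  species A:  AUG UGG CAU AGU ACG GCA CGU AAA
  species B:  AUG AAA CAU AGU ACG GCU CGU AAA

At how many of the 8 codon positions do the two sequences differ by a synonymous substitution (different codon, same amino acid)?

Codon 1: AUG Met / AUG Met — identical.
Codon 2: UGG Trp / AAA Lys — nonsynonymous.
Codon 3: CAU His / CAU His — identical.
Codon 4: AGU Ser / AGU Ser — identical.
Codon 5: ACG Thr / ACG Thr — identical.
Codon 6: GCA Ala / GCU Ala — synonymous.
Codon 7: CGU Arg / CGU Arg — identical.
Codon 8: AAA Lys / AAA Lys — identical.
Synonymous differences: 1.

1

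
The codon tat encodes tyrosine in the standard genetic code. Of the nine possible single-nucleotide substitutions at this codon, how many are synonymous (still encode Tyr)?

Position 1: none → 0 synonymous.
Position 2: none → 0 synonymous.
Position 3: TAC → 1 synonymous.
Total: 0 + 0 + 1 = 1.

1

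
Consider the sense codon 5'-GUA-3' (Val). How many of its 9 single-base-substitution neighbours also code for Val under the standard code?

3

Position 1: none → 0 synonymous.
Position 2: none → 0 synonymous.
Position 3: GUU, GUC, GUG → 3 synonymous.
Total: 0 + 0 + 3 = 3.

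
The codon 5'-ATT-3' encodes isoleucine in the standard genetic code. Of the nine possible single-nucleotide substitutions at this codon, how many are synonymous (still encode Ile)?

2

Position 1: none → 0 synonymous.
Position 2: none → 0 synonymous.
Position 3: ATC, ATA → 2 synonymous.
Total: 0 + 0 + 2 = 2.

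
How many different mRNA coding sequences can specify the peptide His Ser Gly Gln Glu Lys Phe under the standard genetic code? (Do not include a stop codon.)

768

His: 2 codons.
Ser: 6 codons.
Gly: 4 codons.
Gln: 2 codons.
Glu: 2 codons.
Lys: 2 codons.
Phe: 2 codons.
2 × 6 × 4 × 2 × 2 × 2 × 2 = 768.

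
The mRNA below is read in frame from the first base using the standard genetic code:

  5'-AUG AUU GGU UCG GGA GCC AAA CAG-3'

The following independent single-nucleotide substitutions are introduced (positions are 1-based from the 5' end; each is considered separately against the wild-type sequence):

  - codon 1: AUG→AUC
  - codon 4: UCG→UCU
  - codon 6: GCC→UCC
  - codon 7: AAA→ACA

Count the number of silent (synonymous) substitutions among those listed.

Codon 1: AUG (Met) → AUC (Ile) — missense.
Codon 4: UCG (Ser) → UCU (Ser) — synonymous.
Codon 6: GCC (Ala) → UCC (Ser) — missense.
Codon 7: AAA (Lys) → ACA (Thr) — missense.
Synonymous: 1 of 4.

1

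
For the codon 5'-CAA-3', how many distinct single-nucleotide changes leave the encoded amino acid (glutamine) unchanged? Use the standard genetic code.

1

Position 1: none → 0 synonymous.
Position 2: none → 0 synonymous.
Position 3: CAG → 1 synonymous.
Total: 0 + 0 + 1 = 1.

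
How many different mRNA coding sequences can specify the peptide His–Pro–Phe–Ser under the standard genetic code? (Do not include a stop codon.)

His: 2 codons.
Pro: 4 codons.
Phe: 2 codons.
Ser: 6 codons.
2 × 4 × 2 × 6 = 96.

96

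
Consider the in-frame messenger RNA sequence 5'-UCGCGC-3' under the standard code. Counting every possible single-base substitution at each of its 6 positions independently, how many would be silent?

6

Codon 1 (UCG, Ser): 3 synonymous substitutions.
Codon 2 (CGC, Arg): 3 synonymous substitutions.
Total: 3 + 3 = 6.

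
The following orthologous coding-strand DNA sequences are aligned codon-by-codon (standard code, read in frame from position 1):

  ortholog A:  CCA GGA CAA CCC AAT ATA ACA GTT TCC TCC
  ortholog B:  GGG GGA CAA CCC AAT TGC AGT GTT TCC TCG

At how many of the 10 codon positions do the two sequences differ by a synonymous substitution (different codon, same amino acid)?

1

Codon 1: CCA Pro / GGG Gly — nonsynonymous.
Codon 2: GGA Gly / GGA Gly — identical.
Codon 3: CAA Gln / CAA Gln — identical.
Codon 4: CCC Pro / CCC Pro — identical.
Codon 5: AAT Asn / AAT Asn — identical.
Codon 6: ATA Ile / TGC Cys — nonsynonymous.
Codon 7: ACA Thr / AGT Ser — nonsynonymous.
Codon 8: GTT Val / GTT Val — identical.
Codon 9: TCC Ser / TCC Ser — identical.
Codon 10: TCC Ser / TCG Ser — synonymous.
Synonymous differences: 1.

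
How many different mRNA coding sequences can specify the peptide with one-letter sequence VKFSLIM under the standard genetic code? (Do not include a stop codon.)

1728

Val: 4 codons.
Lys: 2 codons.
Phe: 2 codons.
Ser: 6 codons.
Leu: 6 codons.
Ile: 3 codons.
Met: 1 codon.
4 × 2 × 2 × 6 × 6 × 3 × 1 = 1728.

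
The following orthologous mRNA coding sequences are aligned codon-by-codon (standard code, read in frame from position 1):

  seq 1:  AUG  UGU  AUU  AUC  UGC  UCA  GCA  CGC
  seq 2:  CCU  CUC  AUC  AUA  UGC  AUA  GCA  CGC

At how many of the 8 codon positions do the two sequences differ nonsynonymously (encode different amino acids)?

3

Codon 1: AUG Met / CCU Pro — nonsynonymous.
Codon 2: UGU Cys / CUC Leu — nonsynonymous.
Codon 3: AUU Ile / AUC Ile — synonymous.
Codon 4: AUC Ile / AUA Ile — synonymous.
Codon 5: UGC Cys / UGC Cys — identical.
Codon 6: UCA Ser / AUA Ile — nonsynonymous.
Codon 7: GCA Ala / GCA Ala — identical.
Codon 8: CGC Arg / CGC Arg — identical.
Nonsynonymous differences: 3.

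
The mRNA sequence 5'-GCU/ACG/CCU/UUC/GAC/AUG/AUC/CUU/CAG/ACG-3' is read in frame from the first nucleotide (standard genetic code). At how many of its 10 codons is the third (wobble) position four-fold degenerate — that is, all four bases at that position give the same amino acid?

Codon 1 GCU (Ala): third position 4-fold.
Codon 2 ACG (Thr): third position 4-fold.
Codon 3 CCU (Pro): third position 4-fold.
Codon 4 UUC (Phe): third position 2-fold.
Codon 5 GAC (Asp): third position 2-fold.
Codon 6 AUG (Met): third position 1-fold.
Codon 7 AUC (Ile): third position 3-fold.
Codon 8 CUU (Leu): third position 4-fold.
Codon 9 CAG (Gln): third position 2-fold.
Codon 10 ACG (Thr): third position 4-fold.
Four-fold degenerate third positions: 5.

5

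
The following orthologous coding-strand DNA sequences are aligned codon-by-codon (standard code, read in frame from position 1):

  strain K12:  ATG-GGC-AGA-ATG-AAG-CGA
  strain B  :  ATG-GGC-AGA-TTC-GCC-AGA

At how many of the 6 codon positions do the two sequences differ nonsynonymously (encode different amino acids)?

Codon 1: ATG Met / ATG Met — identical.
Codon 2: GGC Gly / GGC Gly — identical.
Codon 3: AGA Arg / AGA Arg — identical.
Codon 4: ATG Met / TTC Phe — nonsynonymous.
Codon 5: AAG Lys / GCC Ala — nonsynonymous.
Codon 6: CGA Arg / AGA Arg — synonymous.
Nonsynonymous differences: 2.

2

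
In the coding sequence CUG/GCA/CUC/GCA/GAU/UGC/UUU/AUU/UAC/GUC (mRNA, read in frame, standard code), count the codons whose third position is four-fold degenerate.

Codon 1 CUG (Leu): third position 4-fold.
Codon 2 GCA (Ala): third position 4-fold.
Codon 3 CUC (Leu): third position 4-fold.
Codon 4 GCA (Ala): third position 4-fold.
Codon 5 GAU (Asp): third position 2-fold.
Codon 6 UGC (Cys): third position 2-fold.
Codon 7 UUU (Phe): third position 2-fold.
Codon 8 AUU (Ile): third position 3-fold.
Codon 9 UAC (Tyr): third position 2-fold.
Codon 10 GUC (Val): third position 4-fold.
Four-fold degenerate third positions: 5.

5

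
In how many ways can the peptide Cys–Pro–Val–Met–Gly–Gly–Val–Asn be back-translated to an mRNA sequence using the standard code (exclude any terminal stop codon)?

4096

Cys: 2 codons.
Pro: 4 codons.
Val: 4 codons.
Met: 1 codon.
Gly: 4 codons.
Gly: 4 codons.
Val: 4 codons.
Asn: 2 codons.
2 × 4 × 4 × 1 × 4 × 4 × 4 × 2 = 4096.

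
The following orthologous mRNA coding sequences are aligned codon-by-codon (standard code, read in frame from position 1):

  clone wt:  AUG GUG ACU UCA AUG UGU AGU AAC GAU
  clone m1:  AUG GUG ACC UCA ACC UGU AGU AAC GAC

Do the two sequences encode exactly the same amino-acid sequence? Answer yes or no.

Codon 1: AUG Met / AUG Met — identical.
Codon 2: GUG Val / GUG Val — identical.
Codon 3: ACU Thr / ACC Thr — synonymous.
Codon 4: UCA Ser / UCA Ser — identical.
Codon 5: AUG Met / ACC Thr — nonsynonymous.
Codon 6: UGU Cys / UGU Cys — identical.
Codon 7: AGU Ser / AGU Ser — identical.
Codon 8: AAC Asn / AAC Asn — identical.
Codon 9: GAU Asp / GAC Asp — synonymous.
Nonsynonymous differences: 1 → different protein.

no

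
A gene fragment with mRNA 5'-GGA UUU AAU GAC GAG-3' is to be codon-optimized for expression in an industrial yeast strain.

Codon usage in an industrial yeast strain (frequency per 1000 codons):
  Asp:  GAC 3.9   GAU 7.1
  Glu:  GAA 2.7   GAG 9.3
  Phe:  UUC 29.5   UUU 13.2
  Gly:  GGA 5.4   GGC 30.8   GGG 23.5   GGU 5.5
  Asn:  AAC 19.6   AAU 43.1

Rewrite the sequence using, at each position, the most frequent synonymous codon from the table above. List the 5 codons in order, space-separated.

GGC UUC AAU GAU GAG

Codon 1 (Gly): best is GGC at 30.8.
Codon 2 (Phe): best is UUC at 29.5.
Codon 3 (Asn): best is AAU at 43.1.
Codon 4 (Asp): best is GAU at 7.1.
Codon 5 (Glu): best is GAG at 9.3.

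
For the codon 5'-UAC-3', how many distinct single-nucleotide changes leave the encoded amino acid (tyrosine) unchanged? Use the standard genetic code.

1

Position 1: none → 0 synonymous.
Position 2: none → 0 synonymous.
Position 3: UAU → 1 synonymous.
Total: 0 + 0 + 1 = 1.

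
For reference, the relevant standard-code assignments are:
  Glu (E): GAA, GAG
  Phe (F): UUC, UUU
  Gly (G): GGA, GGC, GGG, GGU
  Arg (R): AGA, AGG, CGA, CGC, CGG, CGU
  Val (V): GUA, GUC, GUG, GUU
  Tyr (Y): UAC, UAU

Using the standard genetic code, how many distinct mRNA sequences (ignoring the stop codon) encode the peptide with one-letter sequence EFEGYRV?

1536

Glu: 2 codons.
Phe: 2 codons.
Glu: 2 codons.
Gly: 4 codons.
Tyr: 2 codons.
Arg: 6 codons.
Val: 4 codons.
2 × 2 × 2 × 4 × 2 × 6 × 4 = 1536.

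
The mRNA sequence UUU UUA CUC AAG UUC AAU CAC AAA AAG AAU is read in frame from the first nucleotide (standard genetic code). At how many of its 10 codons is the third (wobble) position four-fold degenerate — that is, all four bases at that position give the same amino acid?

Codon 1 UUU (Phe): third position 2-fold.
Codon 2 UUA (Leu): third position 2-fold.
Codon 3 CUC (Leu): third position 4-fold.
Codon 4 AAG (Lys): third position 2-fold.
Codon 5 UUC (Phe): third position 2-fold.
Codon 6 AAU (Asn): third position 2-fold.
Codon 7 CAC (His): third position 2-fold.
Codon 8 AAA (Lys): third position 2-fold.
Codon 9 AAG (Lys): third position 2-fold.
Codon 10 AAU (Asn): third position 2-fold.
Four-fold degenerate third positions: 1.

1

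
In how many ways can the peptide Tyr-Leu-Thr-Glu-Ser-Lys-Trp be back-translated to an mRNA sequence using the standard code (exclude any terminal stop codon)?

Tyr: 2 codons.
Leu: 6 codons.
Thr: 4 codons.
Glu: 2 codons.
Ser: 6 codons.
Lys: 2 codons.
Trp: 1 codon.
2 × 6 × 4 × 2 × 6 × 2 × 1 = 1152.

1152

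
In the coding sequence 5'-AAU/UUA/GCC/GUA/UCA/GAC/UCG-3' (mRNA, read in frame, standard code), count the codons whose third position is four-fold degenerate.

4

Codon 1 AAU (Asn): third position 2-fold.
Codon 2 UUA (Leu): third position 2-fold.
Codon 3 GCC (Ala): third position 4-fold.
Codon 4 GUA (Val): third position 4-fold.
Codon 5 UCA (Ser): third position 4-fold.
Codon 6 GAC (Asp): third position 2-fold.
Codon 7 UCG (Ser): third position 4-fold.
Four-fold degenerate third positions: 4.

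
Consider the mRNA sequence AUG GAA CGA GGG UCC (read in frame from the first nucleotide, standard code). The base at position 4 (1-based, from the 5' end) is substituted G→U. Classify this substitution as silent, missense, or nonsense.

nonsense

Position 4 falls in codon 2: GAA → Glu.
After the substitution the codon is UAA → Stop.
The new codon is a stop codon, so this is a nonsense mutation.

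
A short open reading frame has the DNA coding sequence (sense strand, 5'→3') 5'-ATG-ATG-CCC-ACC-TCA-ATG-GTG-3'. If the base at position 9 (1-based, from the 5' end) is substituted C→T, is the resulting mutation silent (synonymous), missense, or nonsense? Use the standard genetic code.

Position 9 falls in codon 3: CCC → Pro.
After the substitution the codon is CCT → Pro.
Both encode Pro, so the change is synonymous.

silent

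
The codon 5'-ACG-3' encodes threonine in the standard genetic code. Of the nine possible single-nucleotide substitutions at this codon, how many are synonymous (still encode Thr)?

Position 1: none → 0 synonymous.
Position 2: none → 0 synonymous.
Position 3: ACU, ACC, ACA → 3 synonymous.
Total: 0 + 0 + 3 = 3.

3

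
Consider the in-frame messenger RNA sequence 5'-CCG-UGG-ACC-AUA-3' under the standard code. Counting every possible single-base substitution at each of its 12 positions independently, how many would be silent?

8

Codon 1 (CCG, Pro): 3 synonymous substitutions.
Codon 2 (UGG, Trp): 0 synonymous substitutions.
Codon 3 (ACC, Thr): 3 synonymous substitutions.
Codon 4 (AUA, Ile): 2 synonymous substitutions.
Total: 3 + 0 + 3 + 2 = 8.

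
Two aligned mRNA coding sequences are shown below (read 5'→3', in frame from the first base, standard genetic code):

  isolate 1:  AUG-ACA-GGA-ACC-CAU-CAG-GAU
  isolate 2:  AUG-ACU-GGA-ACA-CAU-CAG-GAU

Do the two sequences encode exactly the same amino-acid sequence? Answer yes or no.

Codon 1: AUG Met / AUG Met — identical.
Codon 2: ACA Thr / ACU Thr — synonymous.
Codon 3: GGA Gly / GGA Gly — identical.
Codon 4: ACC Thr / ACA Thr — synonymous.
Codon 5: CAU His / CAU His — identical.
Codon 6: CAG Gln / CAG Gln — identical.
Codon 7: GAU Asp / GAU Asp — identical.
Nonsynonymous differences: 0 → same protein.

yes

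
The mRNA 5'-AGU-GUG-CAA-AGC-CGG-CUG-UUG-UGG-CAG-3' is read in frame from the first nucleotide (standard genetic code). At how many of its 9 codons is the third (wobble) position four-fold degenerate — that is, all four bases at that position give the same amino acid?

3

Codon 1 AGU (Ser): third position 2-fold.
Codon 2 GUG (Val): third position 4-fold.
Codon 3 CAA (Gln): third position 2-fold.
Codon 4 AGC (Ser): third position 2-fold.
Codon 5 CGG (Arg): third position 4-fold.
Codon 6 CUG (Leu): third position 4-fold.
Codon 7 UUG (Leu): third position 2-fold.
Codon 8 UGG (Trp): third position 1-fold.
Codon 9 CAG (Gln): third position 2-fold.
Four-fold degenerate third positions: 3.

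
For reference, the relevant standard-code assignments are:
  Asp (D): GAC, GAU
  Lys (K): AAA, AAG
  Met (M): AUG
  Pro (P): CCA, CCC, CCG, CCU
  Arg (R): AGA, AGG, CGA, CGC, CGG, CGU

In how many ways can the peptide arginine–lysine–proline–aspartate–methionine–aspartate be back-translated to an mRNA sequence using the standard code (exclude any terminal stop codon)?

192

Arg: 6 codons.
Lys: 2 codons.
Pro: 4 codons.
Asp: 2 codons.
Met: 1 codon.
Asp: 2 codons.
6 × 2 × 4 × 2 × 1 × 2 = 192.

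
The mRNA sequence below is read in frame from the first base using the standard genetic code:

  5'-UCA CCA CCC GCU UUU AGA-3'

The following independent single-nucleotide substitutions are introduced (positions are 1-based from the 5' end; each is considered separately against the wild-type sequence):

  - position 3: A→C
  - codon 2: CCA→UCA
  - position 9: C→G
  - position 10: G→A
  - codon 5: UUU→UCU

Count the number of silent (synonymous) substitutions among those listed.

2

Codon 1: UCA (Ser) → UCC (Ser) — synonymous.
Codon 2: CCA (Pro) → UCA (Ser) — missense.
Codon 3: CCC (Pro) → CCG (Pro) — synonymous.
Codon 4: GCU (Ala) → ACU (Thr) — missense.
Codon 5: UUU (Phe) → UCU (Ser) — missense.
Synonymous: 2 of 5.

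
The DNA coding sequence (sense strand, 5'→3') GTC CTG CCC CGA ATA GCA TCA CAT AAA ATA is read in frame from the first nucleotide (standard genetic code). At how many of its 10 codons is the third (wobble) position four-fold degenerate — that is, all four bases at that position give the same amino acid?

Codon 1 GTC (Val): third position 4-fold.
Codon 2 CTG (Leu): third position 4-fold.
Codon 3 CCC (Pro): third position 4-fold.
Codon 4 CGA (Arg): third position 4-fold.
Codon 5 ATA (Ile): third position 3-fold.
Codon 6 GCA (Ala): third position 4-fold.
Codon 7 TCA (Ser): third position 4-fold.
Codon 8 CAT (His): third position 2-fold.
Codon 9 AAA (Lys): third position 2-fold.
Codon 10 ATA (Ile): third position 3-fold.
Four-fold degenerate third positions: 6.

6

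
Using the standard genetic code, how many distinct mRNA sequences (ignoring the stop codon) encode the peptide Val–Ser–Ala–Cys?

192

Val: 4 codons.
Ser: 6 codons.
Ala: 4 codons.
Cys: 2 codons.
4 × 6 × 4 × 2 = 192.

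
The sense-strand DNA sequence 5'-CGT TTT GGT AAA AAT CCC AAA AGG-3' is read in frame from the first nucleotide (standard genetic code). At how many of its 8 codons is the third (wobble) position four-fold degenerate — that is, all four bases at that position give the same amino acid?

Codon 1 CGT (Arg): third position 4-fold.
Codon 2 TTT (Phe): third position 2-fold.
Codon 3 GGT (Gly): third position 4-fold.
Codon 4 AAA (Lys): third position 2-fold.
Codon 5 AAT (Asn): third position 2-fold.
Codon 6 CCC (Pro): third position 4-fold.
Codon 7 AAA (Lys): third position 2-fold.
Codon 8 AGG (Arg): third position 2-fold.
Four-fold degenerate third positions: 3.

3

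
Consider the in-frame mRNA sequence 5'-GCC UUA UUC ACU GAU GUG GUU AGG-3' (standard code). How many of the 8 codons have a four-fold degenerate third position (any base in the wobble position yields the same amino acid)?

4

Codon 1 GCC (Ala): third position 4-fold.
Codon 2 UUA (Leu): third position 2-fold.
Codon 3 UUC (Phe): third position 2-fold.
Codon 4 ACU (Thr): third position 4-fold.
Codon 5 GAU (Asp): third position 2-fold.
Codon 6 GUG (Val): third position 4-fold.
Codon 7 GUU (Val): third position 4-fold.
Codon 8 AGG (Arg): third position 2-fold.
Four-fold degenerate third positions: 4.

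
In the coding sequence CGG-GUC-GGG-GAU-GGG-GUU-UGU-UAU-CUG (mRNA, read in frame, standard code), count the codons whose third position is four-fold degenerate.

6

Codon 1 CGG (Arg): third position 4-fold.
Codon 2 GUC (Val): third position 4-fold.
Codon 3 GGG (Gly): third position 4-fold.
Codon 4 GAU (Asp): third position 2-fold.
Codon 5 GGG (Gly): third position 4-fold.
Codon 6 GUU (Val): third position 4-fold.
Codon 7 UGU (Cys): third position 2-fold.
Codon 8 UAU (Tyr): third position 2-fold.
Codon 9 CUG (Leu): third position 4-fold.
Four-fold degenerate third positions: 6.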